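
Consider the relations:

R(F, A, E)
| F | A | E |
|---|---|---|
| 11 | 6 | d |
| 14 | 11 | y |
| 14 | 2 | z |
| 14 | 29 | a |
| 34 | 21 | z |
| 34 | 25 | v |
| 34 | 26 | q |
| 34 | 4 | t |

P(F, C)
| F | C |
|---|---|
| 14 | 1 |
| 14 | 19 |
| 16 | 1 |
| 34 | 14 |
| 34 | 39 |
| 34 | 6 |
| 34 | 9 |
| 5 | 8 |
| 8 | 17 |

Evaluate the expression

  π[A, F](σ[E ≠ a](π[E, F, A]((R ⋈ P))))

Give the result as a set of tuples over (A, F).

{(11, 14), (2, 14), (21, 34), (25, 34), (26, 34), (4, 34)}

Natural join on F: {(14, 11, y, 1), (14, 11, y, 19), (14, 2, z, 1), (14, 2, z, 19), (14, 29, a, 1), (14, 29, a, 19), (34, 21, z, 14), (34, 21, z, 39), (34, 21, z, 6), (34, 21, z, 9), (34, 25, v, 14), (34, 25, v, 39), (34, 25, v, 6), (34, 25, v, 9), (34, 26, q, 14), (34, 26, q, 39), (34, 26, q, 6), (34, 26, q, 9), (34, 4, t, 14), (34, 4, t, 39), (34, 4, t, 6), (34, 4, t, 9)}
Keep only column(s) E, F, A (15 duplicate(s) eliminated): {(a, 14, 29), (q, 34, 26), (t, 34, 4), (v, 34, 25), (y, 14, 11), (z, 14, 2), (z, 34, 21)}
σ[E ≠ a]: keep tuples satisfying E ≠ a → {(q, 34, 26), (t, 34, 4), (v, 34, 25), (y, 14, 11), (z, 14, 2), (z, 34, 21)}
Keep only column(s) A, F: {(11, 14), (2, 14), (21, 34), (25, 34), (26, 34), (4, 34)}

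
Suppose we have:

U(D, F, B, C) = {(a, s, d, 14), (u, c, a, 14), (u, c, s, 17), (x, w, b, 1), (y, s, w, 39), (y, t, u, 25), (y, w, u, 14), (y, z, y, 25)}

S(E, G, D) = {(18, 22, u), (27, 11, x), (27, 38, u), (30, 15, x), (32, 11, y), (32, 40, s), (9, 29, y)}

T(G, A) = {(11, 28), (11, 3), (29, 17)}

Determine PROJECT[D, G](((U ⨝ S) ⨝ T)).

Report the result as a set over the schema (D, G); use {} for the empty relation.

Joining U and S on D yields {(u, c, a, 14, 18, 22), (u, c, a, 14, 27, 38), (u, c, s, 17, 18, 22), (u, c, s, 17, 27, 38), (x, w, b, 1, 27, 11), (x, w, b, 1, 30, 15), (y, s, w, 39, 32, 11), (y, s, w, 39, 9, 29), (y, t, u, 25, 32, 11), (y, t, u, 25, 9, 29), (y, w, u, 14, 32, 11), (y, w, u, 14, 9, 29), (y, z, y, 25, 32, 11), (y, z, y, 25, 9, 29)}.
Joining (U ⨝ S) and T on G yields {(x, w, b, 1, 27, 11, 28), (x, w, b, 1, 27, 11, 3), (y, s, w, 39, 32, 11, 28), (y, s, w, 39, 32, 11, 3), (y, s, w, 39, 9, 29, 17), (y, t, u, 25, 32, 11, 28), (y, t, u, 25, 32, 11, 3), (y, t, u, 25, 9, 29, 17), (y, w, u, 14, 32, 11, 28), (y, w, u, 14, 32, 11, 3), (y, w, u, 14, 9, 29, 17), (y, z, y, 25, 32, 11, 28), (y, z, y, 25, 32, 11, 3), (y, z, y, 25, 9, 29, 17)}.
Projecting to D, G (11 duplicate(s) eliminated): {(x, 11), (y, 11), (y, 29)}

{(x, 11), (y, 11), (y, 29)}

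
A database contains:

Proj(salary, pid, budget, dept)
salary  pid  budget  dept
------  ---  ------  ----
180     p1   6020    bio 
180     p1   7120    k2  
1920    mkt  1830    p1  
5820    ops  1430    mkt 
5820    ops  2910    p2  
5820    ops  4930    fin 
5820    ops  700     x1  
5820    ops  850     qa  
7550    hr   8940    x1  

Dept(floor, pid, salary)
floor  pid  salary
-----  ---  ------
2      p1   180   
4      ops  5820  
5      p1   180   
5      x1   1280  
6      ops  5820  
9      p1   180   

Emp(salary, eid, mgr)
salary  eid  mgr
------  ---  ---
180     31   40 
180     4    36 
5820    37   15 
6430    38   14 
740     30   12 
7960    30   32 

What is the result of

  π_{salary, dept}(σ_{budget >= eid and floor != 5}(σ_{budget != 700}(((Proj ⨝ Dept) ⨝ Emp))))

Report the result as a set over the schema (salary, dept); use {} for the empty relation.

Proj ⋈ Dept (natural join on salary, pid): {(180, p1, 6020, bio, 2), (180, p1, 6020, bio, 5), (180, p1, 6020, bio, 9), (180, p1, 7120, k2, 2), (180, p1, 7120, k2, 5), (180, p1, 7120, k2, 9), (5820, ops, 1430, mkt, 4), (5820, ops, 1430, mkt, 6), (5820, ops, 2910, p2, 4), (5820, ops, 2910, p2, 6), (5820, ops, 4930, fin, 4), (5820, ops, 4930, fin, 6), (5820, ops, 700, x1, 4), (5820, ops, 700, x1, 6), (5820, ops, 850, qa, 4), (5820, ops, 850, qa, 6)}
(Proj ⨝ Dept) ⋈ Emp (natural join on salary): {(180, p1, 6020, bio, 2, 31, 40), (180, p1, 6020, bio, 2, 4, 36), (180, p1, 6020, bio, 5, 31, 40), (180, p1, 6020, bio, 5, 4, 36), (180, p1, 6020, bio, 9, 31, 40), (180, p1, 6020, bio, 9, 4, 36), (180, p1, 7120, k2, 2, 31, 40), (180, p1, 7120, k2, 2, 4, 36), (180, p1, 7120, k2, 5, 31, 40), (180, p1, 7120, k2, 5, 4, 36), (180, p1, 7120, k2, 9, 31, 40), (180, p1, 7120, k2, 9, 4, 36), (5820, ops, 1430, mkt, 4, 37, 15), (5820, ops, 1430, mkt, 6, 37, 15), (5820, ops, 2910, p2, 4, 37, 15), (5820, ops, 2910, p2, 6, 37, 15), (5820, ops, 4930, fin, 4, 37, 15), (5820, ops, 4930, fin, 6, 37, 15), (5820, ops, 700, x1, 4, 37, 15), (5820, ops, 700, x1, 6, 37, 15), (5820, ops, 850, qa, 4, 37, 15), (5820, ops, 850, qa, 6, 37, 15)}
σ[budget != 700]: keep tuples satisfying budget != 700 → {(180, p1, 6020, bio, 2, 31, 40), (180, p1, 6020, bio, 2, 4, 36), (180, p1, 6020, bio, 5, 31, 40), (180, p1, 6020, bio, 5, 4, 36), (180, p1, 6020, bio, 9, 31, 40), (180, p1, 6020, bio, 9, 4, 36), (180, p1, 7120, k2, 2, 31, 40), (180, p1, 7120, k2, 2, 4, 36), (180, p1, 7120, k2, 5, 31, 40), (180, p1, 7120, k2, 5, 4, 36), (180, p1, 7120, k2, 9, 31, 40), (180, p1, 7120, k2, 9, 4, 36), (5820, ops, 1430, mkt, 4, 37, 15), (5820, ops, 1430, mkt, 6, 37, 15), (5820, ops, 2910, p2, 4, 37, 15), (5820, ops, 2910, p2, 6, 37, 15), (5820, ops, 4930, fin, 4, 37, 15), (5820, ops, 4930, fin, 6, 37, 15), (5820, ops, 850, qa, 4, 37, 15), (5820, ops, 850, qa, 6, 37, 15)}
σ[budget >= eid and floor != 5]: keep tuples satisfying budget >= eid and floor != 5 → {(180, p1, 6020, bio, 2, 31, 40), (180, p1, 6020, bio, 2, 4, 36), (180, p1, 6020, bio, 9, 31, 40), (180, p1, 6020, bio, 9, 4, 36), (180, p1, 7120, k2, 2, 31, 40), (180, p1, 7120, k2, 2, 4, 36), (180, p1, 7120, k2, 9, 31, 40), (180, p1, 7120, k2, 9, 4, 36), (5820, ops, 1430, mkt, 4, 37, 15), (5820, ops, 1430, mkt, 6, 37, 15), (5820, ops, 2910, p2, 4, 37, 15), (5820, ops, 2910, p2, 6, 37, 15), (5820, ops, 4930, fin, 4, 37, 15), (5820, ops, 4930, fin, 6, 37, 15), (5820, ops, 850, qa, 4, 37, 15), (5820, ops, 850, qa, 6, 37, 15)}
π_{salary, dept} gives {(180, bio), (180, k2), (5820, fin), (5820, mkt), (5820, p2), (5820, qa)} (10 duplicate(s) eliminated).

{(180, bio), (180, k2), (5820, fin), (5820, mkt), (5820, p2), (5820, qa)}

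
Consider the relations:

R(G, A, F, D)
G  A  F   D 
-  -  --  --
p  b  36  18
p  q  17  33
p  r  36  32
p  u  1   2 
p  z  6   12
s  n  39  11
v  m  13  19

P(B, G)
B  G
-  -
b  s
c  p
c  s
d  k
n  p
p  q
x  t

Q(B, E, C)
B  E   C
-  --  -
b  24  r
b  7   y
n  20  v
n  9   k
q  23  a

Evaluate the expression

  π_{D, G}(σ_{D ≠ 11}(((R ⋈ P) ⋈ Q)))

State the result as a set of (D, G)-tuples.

{(12, p), (18, p), (2, p), (32, p), (33, p)}

R ⋈ P (natural join on G): {(p, b, 36, 18, c), (p, b, 36, 18, n), (p, q, 17, 33, c), (p, q, 17, 33, n), (p, r, 36, 32, c), (p, r, 36, 32, n), (p, u, 1, 2, c), (p, u, 1, 2, n), (p, z, 6, 12, c), (p, z, 6, 12, n), (s, n, 39, 11, b), (s, n, 39, 11, c)}
(R ⋈ P) ⋈ Q (natural join on B): {(p, b, 36, 18, n, 20, v), (p, b, 36, 18, n, 9, k), (p, q, 17, 33, n, 20, v), (p, q, 17, 33, n, 9, k), (p, r, 36, 32, n, 20, v), (p, r, 36, 32, n, 9, k), (p, u, 1, 2, n, 20, v), (p, u, 1, 2, n, 9, k), (p, z, 6, 12, n, 20, v), (p, z, 6, 12, n, 9, k), (s, n, 39, 11, b, 24, r), (s, n, 39, 11, b, 7, y)}
Apply σ_{D ≠ 11}; surviving tuples: {(p, b, 36, 18, n, 20, v), (p, b, 36, 18, n, 9, k), (p, q, 17, 33, n, 20, v), (p, q, 17, 33, n, 9, k), (p, r, 36, 32, n, 20, v), (p, r, 36, 32, n, 9, k), (p, u, 1, 2, n, 20, v), (p, u, 1, 2, n, 9, k), (p, z, 6, 12, n, 20, v), (p, z, 6, 12, n, 9, k)}
Projecting to D, G (5 duplicate(s) eliminated): {(12, p), (18, p), (2, p), (32, p), (33, p)}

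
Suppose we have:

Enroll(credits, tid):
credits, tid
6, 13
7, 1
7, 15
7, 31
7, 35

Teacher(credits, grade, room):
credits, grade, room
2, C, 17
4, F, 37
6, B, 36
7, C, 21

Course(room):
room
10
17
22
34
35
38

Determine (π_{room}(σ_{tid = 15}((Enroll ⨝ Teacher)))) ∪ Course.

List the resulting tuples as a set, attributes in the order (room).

{10, 17, 21, 22, 34, 35, 38}

Enroll ⋈ Teacher (natural join on credits): {(6, 13, B, 36), (7, 1, C, 21), (7, 15, C, 21), (7, 31, C, 21), (7, 35, C, 21)}
Apply σ_{tid = 15}; surviving tuples: {(7, 15, C, 21)}
Projecting to room: {21}
Taking the union: {10, 17, 21, 22, 34, 35, 38}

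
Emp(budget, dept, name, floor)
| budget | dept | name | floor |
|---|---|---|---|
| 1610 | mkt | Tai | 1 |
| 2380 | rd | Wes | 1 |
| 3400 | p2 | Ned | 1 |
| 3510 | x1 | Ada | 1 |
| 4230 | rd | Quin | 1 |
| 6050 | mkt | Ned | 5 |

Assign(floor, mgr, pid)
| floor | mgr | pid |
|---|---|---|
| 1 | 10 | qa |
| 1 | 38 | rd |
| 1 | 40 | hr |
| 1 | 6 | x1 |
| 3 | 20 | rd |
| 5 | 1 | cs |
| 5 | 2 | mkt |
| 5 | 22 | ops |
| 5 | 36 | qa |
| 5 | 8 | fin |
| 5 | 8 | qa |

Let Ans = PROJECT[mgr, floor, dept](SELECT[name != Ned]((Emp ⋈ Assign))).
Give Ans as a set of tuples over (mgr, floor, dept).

{(10, 1, mkt), (10, 1, rd), (10, 1, x1), (38, 1, mkt), (38, 1, rd), (38, 1, x1), (40, 1, mkt), (40, 1, rd), (40, 1, x1), (6, 1, mkt), (6, 1, rd), (6, 1, x1)}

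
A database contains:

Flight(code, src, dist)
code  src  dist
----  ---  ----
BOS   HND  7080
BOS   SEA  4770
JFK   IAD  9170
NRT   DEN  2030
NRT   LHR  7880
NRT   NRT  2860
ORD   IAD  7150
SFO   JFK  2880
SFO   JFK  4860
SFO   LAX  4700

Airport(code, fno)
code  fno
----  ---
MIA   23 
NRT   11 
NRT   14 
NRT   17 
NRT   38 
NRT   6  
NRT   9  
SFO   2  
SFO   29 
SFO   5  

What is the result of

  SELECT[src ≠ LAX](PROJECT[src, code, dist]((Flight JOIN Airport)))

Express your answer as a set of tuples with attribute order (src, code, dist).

{(DEN, NRT, 2030), (JFK, SFO, 2880), (JFK, SFO, 4860), (LHR, NRT, 7880), (NRT, NRT, 2860)}

Joining Flight and Airport on code yields {(NRT, DEN, 2030, 11), (NRT, DEN, 2030, 14), (NRT, DEN, 2030, 17), (NRT, DEN, 2030, 38), (NRT, DEN, 2030, 6), (NRT, DEN, 2030, 9), (NRT, LHR, 7880, 11), (NRT, LHR, 7880, 14), (NRT, LHR, 7880, 17), (NRT, LHR, 7880, 38), (NRT, LHR, 7880, 6), (NRT, LHR, 7880, 9), (NRT, NRT, 2860, 11), (NRT, NRT, 2860, 14), (NRT, NRT, 2860, 17), (NRT, NRT, 2860, 38), (NRT, NRT, 2860, 6), (NRT, NRT, 2860, 9), (SFO, JFK, 2880, 2), (SFO, JFK, 2880, 29), (SFO, JFK, 2880, 5), (SFO, JFK, 4860, 2), (SFO, JFK, 4860, 29), (SFO, JFK, 4860, 5), (SFO, LAX, 4700, 2), (SFO, LAX, 4700, 29), (SFO, LAX, 4700, 5)}.
Keep only column(s) src, code, dist (21 duplicate(s) eliminated): {(DEN, NRT, 2030), (JFK, SFO, 2880), (JFK, SFO, 4860), (LAX, SFO, 4700), (LHR, NRT, 7880), (NRT, NRT, 2860)}
σ[src ≠ LAX]: keep tuples satisfying src ≠ LAX → {(DEN, NRT, 2030), (JFK, SFO, 2880), (JFK, SFO, 4860), (LHR, NRT, 7880), (NRT, NRT, 2860)}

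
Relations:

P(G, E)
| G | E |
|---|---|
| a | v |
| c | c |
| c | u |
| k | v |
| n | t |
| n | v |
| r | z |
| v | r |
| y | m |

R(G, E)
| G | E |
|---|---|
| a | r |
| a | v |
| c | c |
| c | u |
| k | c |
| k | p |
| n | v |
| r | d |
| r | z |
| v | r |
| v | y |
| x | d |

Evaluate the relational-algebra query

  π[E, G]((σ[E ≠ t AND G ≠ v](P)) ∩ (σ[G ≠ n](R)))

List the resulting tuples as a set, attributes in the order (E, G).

{(c, c), (u, c), (v, a), (z, r)}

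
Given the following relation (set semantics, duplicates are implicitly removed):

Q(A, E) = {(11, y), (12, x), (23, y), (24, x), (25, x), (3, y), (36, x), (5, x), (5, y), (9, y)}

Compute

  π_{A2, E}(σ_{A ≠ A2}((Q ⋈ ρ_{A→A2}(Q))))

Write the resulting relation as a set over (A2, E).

ρ[A→A2]: schema becomes (A2, E); tuples unchanged.
Joining Q and ρ_{A→A2}(Q) on E yields {(11, y, 11), (11, y, 23), (11, y, 3), (11, y, 5), (11, y, 9), (12, x, 12), (12, x, 24), (12, x, 25), (12, x, 36), (12, x, 5), (23, y, 11), (23, y, 23), (23, y, 3), (23, y, 5), (23, y, 9), (24, x, 12), (24, x, 24), (24, x, 25), (24, x, 36), (24, x, 5), (25, x, 12), (25, x, 24), (25, x, 25), (25, x, 36), (25, x, 5), (3, y, 11), (3, y, 23), (3, y, 3), (3, y, 5), (3, y, 9), (36, x, 12), (36, x, 24), (36, x, 25), (36, x, 36), (36, x, 5), (5, x, 12), (5, x, 24), (5, x, 25), (5, x, 36), (5, x, 5), (5, y, 11), (5, y, 23), (5, y, 3), (5, y, 5), (5, y, 9), (9, y, 11), (9, y, 23), (9, y, 3), (9, y, 5), (9, y, 9)}.
Apply σ_{A ≠ A2}; surviving tuples: {(11, y, 23), (11, y, 3), (11, y, 5), (11, y, 9), (12, x, 24), (12, x, 25), (12, x, 36), (12, x, 5), (23, y, 11), (23, y, 3), (23, y, 5), (23, y, 9), (24, x, 12), (24, x, 25), (24, x, 36), (24, x, 5), (25, x, 12), (25, x, 24), (25, x, 36), (25, x, 5), (3, y, 11), (3, y, 23), (3, y, 5), (3, y, 9), (36, x, 12), (36, x, 24), (36, x, 25), (36, x, 5), (5, x, 12), (5, x, 24), (5, x, 25), (5, x, 36), (5, y, 11), (5, y, 23), (5, y, 3), (5, y, 9), (9, y, 11), (9, y, 23), (9, y, 3), (9, y, 5)}
π[A2, E]: project onto (A2, E) (30 duplicate(s) eliminated) → {(11, y), (12, x), (23, y), (24, x), (25, x), (3, y), (36, x), (5, x), (5, y), (9, y)}

{(11, y), (12, x), (23, y), (24, x), (25, x), (3, y), (36, x), (5, x), (5, y), (9, y)}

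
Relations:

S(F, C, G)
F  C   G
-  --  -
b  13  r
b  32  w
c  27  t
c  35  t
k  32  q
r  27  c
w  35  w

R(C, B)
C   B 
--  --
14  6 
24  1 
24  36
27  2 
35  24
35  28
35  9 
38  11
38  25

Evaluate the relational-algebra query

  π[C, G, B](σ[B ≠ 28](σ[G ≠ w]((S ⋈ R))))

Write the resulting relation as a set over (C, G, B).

S ⋈ R (natural join on C): {(c, 27, t, 2), (c, 35, t, 24), (c, 35, t, 28), (c, 35, t, 9), (r, 27, c, 2), (w, 35, w, 24), (w, 35, w, 28), (w, 35, w, 9)}
σ[G ≠ w]: keep tuples satisfying G ≠ w → {(c, 27, t, 2), (c, 35, t, 24), (c, 35, t, 28), (c, 35, t, 9), (r, 27, c, 2)}
σ[B ≠ 28]: keep tuples satisfying B ≠ 28 → {(c, 27, t, 2), (c, 35, t, 24), (c, 35, t, 9), (r, 27, c, 2)}
π_{C, G, B} gives {(27, c, 2), (27, t, 2), (35, t, 24), (35, t, 9)}.

{(27, c, 2), (27, t, 2), (35, t, 24), (35, t, 9)}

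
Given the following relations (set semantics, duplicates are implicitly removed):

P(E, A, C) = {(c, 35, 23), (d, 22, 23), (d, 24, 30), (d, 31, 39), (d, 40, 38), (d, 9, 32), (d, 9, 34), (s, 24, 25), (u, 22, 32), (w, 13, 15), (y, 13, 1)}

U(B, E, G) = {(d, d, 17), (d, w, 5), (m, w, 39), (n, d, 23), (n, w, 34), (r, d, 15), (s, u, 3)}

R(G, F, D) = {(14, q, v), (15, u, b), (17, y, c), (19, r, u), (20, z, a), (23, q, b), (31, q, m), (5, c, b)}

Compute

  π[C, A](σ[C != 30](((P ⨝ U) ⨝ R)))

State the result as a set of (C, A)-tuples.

{(15, 13), (23, 22), (32, 9), (34, 9), (38, 40), (39, 31)}

Joining P and U on E yields {(d, 22, 23, d, 17), (d, 22, 23, n, 23), (d, 22, 23, r, 15), (d, 24, 30, d, 17), (d, 24, 30, n, 23), (d, 24, 30, r, 15), (d, 31, 39, d, 17), (d, 31, 39, n, 23), (d, 31, 39, r, 15), (d, 40, 38, d, 17), (d, 40, 38, n, 23), (d, 40, 38, r, 15), (d, 9, 32, d, 17), (d, 9, 32, n, 23), (d, 9, 32, r, 15), (d, 9, 34, d, 17), (d, 9, 34, n, 23), (d, 9, 34, r, 15), (u, 22, 32, s, 3), (w, 13, 15, d, 5), (w, 13, 15, m, 39), (w, 13, 15, n, 34)}.
Joining (P ⨝ U) and R on G yields {(d, 22, 23, d, 17, y, c), (d, 22, 23, n, 23, q, b), (d, 22, 23, r, 15, u, b), (d, 24, 30, d, 17, y, c), (d, 24, 30, n, 23, q, b), (d, 24, 30, r, 15, u, b), (d, 31, 39, d, 17, y, c), (d, 31, 39, n, 23, q, b), (d, 31, 39, r, 15, u, b), (d, 40, 38, d, 17, y, c), (d, 40, 38, n, 23, q, b), (d, 40, 38, r, 15, u, b), (d, 9, 32, d, 17, y, c), (d, 9, 32, n, 23, q, b), (d, 9, 32, r, 15, u, b), (d, 9, 34, d, 17, y, c), (d, 9, 34, n, 23, q, b), (d, 9, 34, r, 15, u, b), (w, 13, 15, d, 5, c, b)}.
Selection C != 30: {(d, 22, 23, d, 17, y, c), (d, 22, 23, n, 23, q, b), (d, 22, 23, r, 15, u, b), (d, 31, 39, d, 17, y, c), (d, 31, 39, n, 23, q, b), (d, 31, 39, r, 15, u, b), (d, 40, 38, d, 17, y, c), (d, 40, 38, n, 23, q, b), (d, 40, 38, r, 15, u, b), (d, 9, 32, d, 17, y, c), (d, 9, 32, n, 23, q, b), (d, 9, 32, r, 15, u, b), (d, 9, 34, d, 17, y, c), (d, 9, 34, n, 23, q, b), (d, 9, 34, r, 15, u, b), (w, 13, 15, d, 5, c, b)}
Projecting to C, A (10 duplicate(s) eliminated): {(15, 13), (23, 22), (32, 9), (34, 9), (38, 40), (39, 31)}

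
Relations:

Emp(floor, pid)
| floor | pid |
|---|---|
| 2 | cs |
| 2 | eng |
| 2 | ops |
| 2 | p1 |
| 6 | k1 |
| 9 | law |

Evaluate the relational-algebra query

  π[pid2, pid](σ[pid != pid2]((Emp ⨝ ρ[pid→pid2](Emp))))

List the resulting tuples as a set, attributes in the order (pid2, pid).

{(cs, eng), (cs, ops), (cs, p1), (eng, cs), (eng, ops), (eng, p1), (ops, cs), (ops, eng), (ops, p1), (p1, cs), (p1, eng), (p1, ops)}

ρ[pid→pid2]: schema becomes (floor, pid2); tuples unchanged.
Natural join on floor: {(2, cs, cs), (2, cs, eng), (2, cs, ops), (2, cs, p1), (2, eng, cs), (2, eng, eng), (2, eng, ops), (2, eng, p1), (2, ops, cs), (2, ops, eng), (2, ops, ops), (2, ops, p1), (2, p1, cs), (2, p1, eng), (2, p1, ops), (2, p1, p1), (6, k1, k1), (9, law, law)}
Selection pid != pid2: {(2, cs, eng), (2, cs, ops), (2, cs, p1), (2, eng, cs), (2, eng, ops), (2, eng, p1), (2, ops, cs), (2, ops, eng), (2, ops, p1), (2, p1, cs), (2, p1, eng), (2, p1, ops)}
π[pid2, pid]: project onto (pid2, pid) → {(cs, eng), (cs, ops), (cs, p1), (eng, cs), (eng, ops), (eng, p1), (ops, cs), (ops, eng), (ops, p1), (p1, cs), (p1, eng), (p1, ops)}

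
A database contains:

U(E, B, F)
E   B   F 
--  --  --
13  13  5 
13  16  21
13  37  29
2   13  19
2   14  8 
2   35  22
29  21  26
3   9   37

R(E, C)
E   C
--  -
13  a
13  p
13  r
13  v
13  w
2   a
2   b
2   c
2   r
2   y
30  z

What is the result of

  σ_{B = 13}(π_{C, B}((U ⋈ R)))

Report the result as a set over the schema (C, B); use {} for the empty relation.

U ⋈ R (natural join on E): {(13, 13, 5, a), (13, 13, 5, p), (13, 13, 5, r), (13, 13, 5, v), (13, 13, 5, w), (13, 16, 21, a), (13, 16, 21, p), (13, 16, 21, r), (13, 16, 21, v), (13, 16, 21, w), (13, 37, 29, a), (13, 37, 29, p), (13, 37, 29, r), (13, 37, 29, v), (13, 37, 29, w), (2, 13, 19, a), (2, 13, 19, b), (2, 13, 19, c), (2, 13, 19, r), (2, 13, 19, y), (2, 14, 8, a), (2, 14, 8, b), (2, 14, 8, c), (2, 14, 8, r), (2, 14, 8, y), (2, 35, 22, a), (2, 35, 22, b), (2, 35, 22, c), (2, 35, 22, r), (2, 35, 22, y)}
Keep only column(s) C, B (2 duplicate(s) eliminated): {(a, 13), (a, 14), (a, 16), (a, 35), (a, 37), (b, 13), (b, 14), (b, 35), (c, 13), (c, 14), (c, 35), (p, 13), (p, 16), (p, 37), (r, 13), (r, 14), (r, 16), (r, 35), (r, 37), (v, 13), (v, 16), (v, 37), (w, 13), (w, 16), (w, 37), (y, 13), (y, 14), (y, 35)}
σ[B = 13]: keep tuples satisfying B = 13 → {(a, 13), (b, 13), (c, 13), (p, 13), (r, 13), (v, 13), (w, 13), (y, 13)}

{(a, 13), (b, 13), (c, 13), (p, 13), (r, 13), (v, 13), (w, 13), (y, 13)}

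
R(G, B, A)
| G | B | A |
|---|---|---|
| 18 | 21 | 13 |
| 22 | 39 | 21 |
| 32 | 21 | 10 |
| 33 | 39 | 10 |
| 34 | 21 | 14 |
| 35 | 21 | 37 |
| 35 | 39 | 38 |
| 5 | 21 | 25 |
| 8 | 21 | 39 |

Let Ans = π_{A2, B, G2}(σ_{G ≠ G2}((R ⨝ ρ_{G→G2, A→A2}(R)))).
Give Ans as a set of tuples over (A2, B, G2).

ρ[G→G2, A→A2]: schema becomes (G2, B, A2); tuples unchanged.
R ⋈ ρ_{G→G2, A→A2}(R) (natural join on B): {(18, 21, 13, 18, 13), (18, 21, 13, 32, 10), (18, 21, 13, 34, 14), (18, 21, 13, 35, 37), (18, 21, 13, 5, 25), (18, 21, 13, 8, 39), (22, 39, 21, 22, 21), (22, 39, 21, 33, 10), (22, 39, 21, 35, 38), (32, 21, 10, 18, 13), (32, 21, 10, 32, 10), (32, 21, 10, 34, 14), (32, 21, 10, 35, 37), (32, 21, 10, 5, 25), (32, 21, 10, 8, 39), (33, 39, 10, 22, 21), (33, 39, 10, 33, 10), (33, 39, 10, 35, 38), (34, 21, 14, 18, 13), (34, 21, 14, 32, 10), (34, 21, 14, 34, 14), (34, 21, 14, 35, 37), (34, 21, 14, 5, 25), (34, 21, 14, 8, 39), (35, 21, 37, 18, 13), (35, 21, 37, 32, 10), (35, 21, 37, 34, 14), (35, 21, 37, 35, 37), (35, 21, 37, 5, 25), (35, 21, 37, 8, 39), (35, 39, 38, 22, 21), (35, 39, 38, 33, 10), (35, 39, 38, 35, 38), (5, 21, 25, 18, 13), (5, 21, 25, 32, 10), (5, 21, 25, 34, 14), (5, 21, 25, 35, 37), (5, 21, 25, 5, 25), (5, 21, 25, 8, 39), (8, 21, 39, 18, 13), (8, 21, 39, 32, 10), (8, 21, 39, 34, 14), (8, 21, 39, 35, 37), (8, 21, 39, 5, 25), (8, 21, 39, 8, 39)}
Selection G ≠ G2: {(18, 21, 13, 32, 10), (18, 21, 13, 34, 14), (18, 21, 13, 35, 37), (18, 21, 13, 5, 25), (18, 21, 13, 8, 39), (22, 39, 21, 33, 10), (22, 39, 21, 35, 38), (32, 21, 10, 18, 13), (32, 21, 10, 34, 14), (32, 21, 10, 35, 37), (32, 21, 10, 5, 25), (32, 21, 10, 8, 39), (33, 39, 10, 22, 21), (33, 39, 10, 35, 38), (34, 21, 14, 18, 13), (34, 21, 14, 32, 10), (34, 21, 14, 35, 37), (34, 21, 14, 5, 25), (34, 21, 14, 8, 39), (35, 21, 37, 18, 13), (35, 21, 37, 32, 10), (35, 21, 37, 34, 14), (35, 21, 37, 5, 25), (35, 21, 37, 8, 39), (35, 39, 38, 22, 21), (35, 39, 38, 33, 10), (5, 21, 25, 18, 13), (5, 21, 25, 32, 10), (5, 21, 25, 34, 14), (5, 21, 25, 35, 37), (5, 21, 25, 8, 39), (8, 21, 39, 18, 13), (8, 21, 39, 32, 10), (8, 21, 39, 34, 14), (8, 21, 39, 35, 37), (8, 21, 39, 5, 25)}
π_{A2, B, G2} gives {(10, 21, 32), (10, 39, 33), (13, 21, 18), (14, 21, 34), (21, 39, 22), (25, 21, 5), (37, 21, 35), (38, 39, 35), (39, 21, 8)} (27 duplicate(s) eliminated).

{(10, 21, 32), (10, 39, 33), (13, 21, 18), (14, 21, 34), (21, 39, 22), (25, 21, 5), (37, 21, 35), (38, 39, 35), (39, 21, 8)}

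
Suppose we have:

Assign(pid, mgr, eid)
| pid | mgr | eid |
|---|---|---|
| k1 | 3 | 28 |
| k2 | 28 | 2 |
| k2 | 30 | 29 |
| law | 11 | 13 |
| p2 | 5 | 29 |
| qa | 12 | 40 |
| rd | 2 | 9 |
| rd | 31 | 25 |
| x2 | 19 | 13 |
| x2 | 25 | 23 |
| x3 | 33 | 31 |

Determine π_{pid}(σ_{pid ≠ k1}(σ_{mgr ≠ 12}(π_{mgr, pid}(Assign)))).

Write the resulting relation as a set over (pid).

{k2, law, p2, rd, x2, x3}

Projecting to mgr, pid: {(11, law), (12, qa), (19, x2), (2, rd), (25, x2), (28, k2), (3, k1), (30, k2), (31, rd), (33, x3), (5, p2)}
σ[mgr ≠ 12]: keep tuples satisfying mgr ≠ 12 → {(11, law), (19, x2), (2, rd), (25, x2), (28, k2), (3, k1), (30, k2), (31, rd), (33, x3), (5, p2)}
σ[pid ≠ k1]: keep tuples satisfying pid ≠ k1 → {(11, law), (19, x2), (2, rd), (25, x2), (28, k2), (30, k2), (31, rd), (33, x3), (5, p2)}
Projecting to pid (3 duplicate(s) eliminated): {k2, law, p2, rd, x2, x3}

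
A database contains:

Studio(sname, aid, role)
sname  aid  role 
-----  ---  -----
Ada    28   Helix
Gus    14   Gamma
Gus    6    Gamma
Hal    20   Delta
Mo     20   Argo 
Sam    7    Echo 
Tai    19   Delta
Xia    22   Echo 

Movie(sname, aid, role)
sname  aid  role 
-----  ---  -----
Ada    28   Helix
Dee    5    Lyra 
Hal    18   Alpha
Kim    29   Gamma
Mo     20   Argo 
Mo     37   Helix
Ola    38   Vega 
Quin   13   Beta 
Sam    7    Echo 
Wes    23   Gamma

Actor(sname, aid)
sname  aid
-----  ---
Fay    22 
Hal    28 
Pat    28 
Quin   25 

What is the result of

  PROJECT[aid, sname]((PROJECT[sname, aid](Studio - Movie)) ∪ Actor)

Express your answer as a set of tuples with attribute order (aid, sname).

{(14, Gus), (19, Tai), (20, Hal), (22, Fay), (22, Xia), (25, Quin), (28, Hal), (28, Pat), (6, Gus)}

Taking the difference: {(Gus, 14, Gamma), (Gus, 6, Gamma), (Hal, 20, Delta), (Tai, 19, Delta), (Xia, 22, Echo)}
π_{sname, aid} gives {(Gus, 14), (Gus, 6), (Hal, 20), (Tai, 19), (Xia, 22)}.
Taking the union: {(Fay, 22), (Gus, 14), (Gus, 6), (Hal, 20), (Hal, 28), (Pat, 28), (Quin, 25), (Tai, 19), (Xia, 22)}
π_{aid, sname} gives {(14, Gus), (19, Tai), (20, Hal), (22, Fay), (22, Xia), (25, Quin), (28, Hal), (28, Pat), (6, Gus)}.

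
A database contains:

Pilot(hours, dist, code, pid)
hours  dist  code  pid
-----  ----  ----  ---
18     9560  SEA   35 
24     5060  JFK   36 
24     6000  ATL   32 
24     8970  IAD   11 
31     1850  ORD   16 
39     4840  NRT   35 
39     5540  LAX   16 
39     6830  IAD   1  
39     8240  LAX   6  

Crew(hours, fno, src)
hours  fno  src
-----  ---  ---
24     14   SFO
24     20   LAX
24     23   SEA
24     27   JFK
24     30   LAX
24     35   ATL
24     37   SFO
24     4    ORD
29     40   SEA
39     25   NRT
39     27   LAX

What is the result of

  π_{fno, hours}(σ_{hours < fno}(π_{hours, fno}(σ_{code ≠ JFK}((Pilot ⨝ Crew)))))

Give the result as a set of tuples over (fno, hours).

Natural join on hours: {(24, 5060, JFK, 36, 14, SFO), (24, 5060, JFK, 36, 20, LAX), (24, 5060, JFK, 36, 23, SEA), (24, 5060, JFK, 36, 27, JFK), (24, 5060, JFK, 36, 30, LAX), (24, 5060, JFK, 36, 35, ATL), (24, 5060, JFK, 36, 37, SFO), (24, 5060, JFK, 36, 4, ORD), (24, 6000, ATL, 32, 14, SFO), (24, 6000, ATL, 32, 20, LAX), (24, 6000, ATL, 32, 23, SEA), (24, 6000, ATL, 32, 27, JFK), (24, 6000, ATL, 32, 30, LAX), (24, 6000, ATL, 32, 35, ATL), (24, 6000, ATL, 32, 37, SFO), (24, 6000, ATL, 32, 4, ORD), (24, 8970, IAD, 11, 14, SFO), (24, 8970, IAD, 11, 20, LAX), (24, 8970, IAD, 11, 23, SEA), (24, 8970, IAD, 11, 27, JFK), (24, 8970, IAD, 11, 30, LAX), (24, 8970, IAD, 11, 35, ATL), (24, 8970, IAD, 11, 37, SFO), (24, 8970, IAD, 11, 4, ORD), (39, 4840, NRT, 35, 25, NRT), (39, 4840, NRT, 35, 27, LAX), (39, 5540, LAX, 16, 25, NRT), (39, 5540, LAX, 16, 27, LAX), (39, 6830, IAD, 1, 25, NRT), (39, 6830, IAD, 1, 27, LAX), (39, 8240, LAX, 6, 25, NRT), (39, 8240, LAX, 6, 27, LAX)}
σ[code ≠ JFK]: keep tuples satisfying code ≠ JFK → {(24, 6000, ATL, 32, 14, SFO), (24, 6000, ATL, 32, 20, LAX), (24, 6000, ATL, 32, 23, SEA), (24, 6000, ATL, 32, 27, JFK), (24, 6000, ATL, 32, 30, LAX), (24, 6000, ATL, 32, 35, ATL), (24, 6000, ATL, 32, 37, SFO), (24, 6000, ATL, 32, 4, ORD), (24, 8970, IAD, 11, 14, SFO), (24, 8970, IAD, 11, 20, LAX), (24, 8970, IAD, 11, 23, SEA), (24, 8970, IAD, 11, 27, JFK), (24, 8970, IAD, 11, 30, LAX), (24, 8970, IAD, 11, 35, ATL), (24, 8970, IAD, 11, 37, SFO), (24, 8970, IAD, 11, 4, ORD), (39, 4840, NRT, 35, 25, NRT), (39, 4840, NRT, 35, 27, LAX), (39, 5540, LAX, 16, 25, NRT), (39, 5540, LAX, 16, 27, LAX), (39, 6830, IAD, 1, 25, NRT), (39, 6830, IAD, 1, 27, LAX), (39, 8240, LAX, 6, 25, NRT), (39, 8240, LAX, 6, 27, LAX)}
Projecting to hours, fno (14 duplicate(s) eliminated): {(24, 14), (24, 20), (24, 23), (24, 27), (24, 30), (24, 35), (24, 37), (24, 4), (39, 25), (39, 27)}
σ[hours < fno]: keep tuples satisfying hours < fno → {(24, 27), (24, 30), (24, 35), (24, 37)}
Projecting to fno, hours: {(27, 24), (30, 24), (35, 24), (37, 24)}

{(27, 24), (30, 24), (35, 24), (37, 24)}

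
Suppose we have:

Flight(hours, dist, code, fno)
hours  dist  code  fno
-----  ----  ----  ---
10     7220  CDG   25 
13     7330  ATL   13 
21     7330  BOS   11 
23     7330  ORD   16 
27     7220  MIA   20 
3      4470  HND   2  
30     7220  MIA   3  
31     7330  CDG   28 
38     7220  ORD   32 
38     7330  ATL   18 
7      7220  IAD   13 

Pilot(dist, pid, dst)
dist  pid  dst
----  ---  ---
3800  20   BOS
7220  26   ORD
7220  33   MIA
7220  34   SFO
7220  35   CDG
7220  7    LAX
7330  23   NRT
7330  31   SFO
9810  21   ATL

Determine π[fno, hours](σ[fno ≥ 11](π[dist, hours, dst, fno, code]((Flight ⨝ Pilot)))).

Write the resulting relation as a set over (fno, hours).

{(11, 21), (13, 13), (13, 7), (16, 23), (18, 38), (20, 27), (25, 10), (28, 31), (32, 38)}

Joining Flight and Pilot on dist yields {(10, 7220, CDG, 25, 26, ORD), (10, 7220, CDG, 25, 33, MIA), (10, 7220, CDG, 25, 34, SFO), (10, 7220, CDG, 25, 35, CDG), (10, 7220, CDG, 25, 7, LAX), (13, 7330, ATL, 13, 23, NRT), (13, 7330, ATL, 13, 31, SFO), (21, 7330, BOS, 11, 23, NRT), (21, 7330, BOS, 11, 31, SFO), (23, 7330, ORD, 16, 23, NRT), (23, 7330, ORD, 16, 31, SFO), (27, 7220, MIA, 20, 26, ORD), (27, 7220, MIA, 20, 33, MIA), (27, 7220, MIA, 20, 34, SFO), (27, 7220, MIA, 20, 35, CDG), (27, 7220, MIA, 20, 7, LAX), (30, 7220, MIA, 3, 26, ORD), (30, 7220, MIA, 3, 33, MIA), (30, 7220, MIA, 3, 34, SFO), (30, 7220, MIA, 3, 35, CDG), (30, 7220, MIA, 3, 7, LAX), (31, 7330, CDG, 28, 23, NRT), (31, 7330, CDG, 28, 31, SFO), (38, 7220, ORD, 32, 26, ORD), (38, 7220, ORD, 32, 33, MIA), (38, 7220, ORD, 32, 34, SFO), (38, 7220, ORD, 32, 35, CDG), (38, 7220, ORD, 32, 7, LAX), (38, 7330, ATL, 18, 23, NRT), (38, 7330, ATL, 18, 31, SFO), (7, 7220, IAD, 13, 26, ORD), (7, 7220, IAD, 13, 33, MIA), (7, 7220, IAD, 13, 34, SFO), (7, 7220, IAD, 13, 35, CDG), (7, 7220, IAD, 13, 7, LAX)}.
Projecting to dist, hours, dst, fno, code: {(7220, 10, CDG, 25, CDG), (7220, 10, LAX, 25, CDG), (7220, 10, MIA, 25, CDG), (7220, 10, ORD, 25, CDG), (7220, 10, SFO, 25, CDG), (7220, 27, CDG, 20, MIA), (7220, 27, LAX, 20, MIA), (7220, 27, MIA, 20, MIA), (7220, 27, ORD, 20, MIA), (7220, 27, SFO, 20, MIA), (7220, 30, CDG, 3, MIA), (7220, 30, LAX, 3, MIA), (7220, 30, MIA, 3, MIA), (7220, 30, ORD, 3, MIA), (7220, 30, SFO, 3, MIA), (7220, 38, CDG, 32, ORD), (7220, 38, LAX, 32, ORD), (7220, 38, MIA, 32, ORD), (7220, 38, ORD, 32, ORD), (7220, 38, SFO, 32, ORD), (7220, 7, CDG, 13, IAD), (7220, 7, LAX, 13, IAD), (7220, 7, MIA, 13, IAD), (7220, 7, ORD, 13, IAD), (7220, 7, SFO, 13, IAD), (7330, 13, NRT, 13, ATL), (7330, 13, SFO, 13, ATL), (7330, 21, NRT, 11, BOS), (7330, 21, SFO, 11, BOS), (7330, 23, NRT, 16, ORD), (7330, 23, SFO, 16, ORD), (7330, 31, NRT, 28, CDG), (7330, 31, SFO, 28, CDG), (7330, 38, NRT, 18, ATL), (7330, 38, SFO, 18, ATL)}
Apply σ_{fno ≥ 11}; surviving tuples: {(7220, 10, CDG, 25, CDG), (7220, 10, LAX, 25, CDG), (7220, 10, MIA, 25, CDG), (7220, 10, ORD, 25, CDG), (7220, 10, SFO, 25, CDG), (7220, 27, CDG, 20, MIA), (7220, 27, LAX, 20, MIA), (7220, 27, MIA, 20, MIA), (7220, 27, ORD, 20, MIA), (7220, 27, SFO, 20, MIA), (7220, 38, CDG, 32, ORD), (7220, 38, LAX, 32, ORD), (7220, 38, MIA, 32, ORD), (7220, 38, ORD, 32, ORD), (7220, 38, SFO, 32, ORD), (7220, 7, CDG, 13, IAD), (7220, 7, LAX, 13, IAD), (7220, 7, MIA, 13, IAD), (7220, 7, ORD, 13, IAD), (7220, 7, SFO, 13, IAD), (7330, 13, NRT, 13, ATL), (7330, 13, SFO, 13, ATL), (7330, 21, NRT, 11, BOS), (7330, 21, SFO, 11, BOS), (7330, 23, NRT, 16, ORD), (7330, 23, SFO, 16, ORD), (7330, 31, NRT, 28, CDG), (7330, 31, SFO, 28, CDG), (7330, 38, NRT, 18, ATL), (7330, 38, SFO, 18, ATL)}
Projecting to fno, hours (21 duplicate(s) eliminated): {(11, 21), (13, 13), (13, 7), (16, 23), (18, 38), (20, 27), (25, 10), (28, 31), (32, 38)}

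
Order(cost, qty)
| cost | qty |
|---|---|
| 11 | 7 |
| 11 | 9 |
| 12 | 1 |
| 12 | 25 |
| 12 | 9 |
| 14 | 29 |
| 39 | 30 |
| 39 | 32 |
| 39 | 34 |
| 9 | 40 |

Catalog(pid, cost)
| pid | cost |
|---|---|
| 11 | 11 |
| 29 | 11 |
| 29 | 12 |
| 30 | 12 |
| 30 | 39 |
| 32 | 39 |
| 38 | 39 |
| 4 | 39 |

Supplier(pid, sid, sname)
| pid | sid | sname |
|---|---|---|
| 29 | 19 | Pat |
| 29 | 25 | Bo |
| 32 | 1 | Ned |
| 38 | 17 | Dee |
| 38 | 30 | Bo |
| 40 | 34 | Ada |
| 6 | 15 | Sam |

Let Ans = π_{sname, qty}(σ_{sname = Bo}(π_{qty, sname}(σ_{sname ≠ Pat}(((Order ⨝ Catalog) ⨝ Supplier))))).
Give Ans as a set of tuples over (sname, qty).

{(Bo, 1), (Bo, 25), (Bo, 30), (Bo, 32), (Bo, 34), (Bo, 7), (Bo, 9)}

Joining Order and Catalog on cost yields {(11, 7, 11), (11, 7, 29), (11, 9, 11), (11, 9, 29), (12, 1, 29), (12, 1, 30), (12, 25, 29), (12, 25, 30), (12, 9, 29), (12, 9, 30), (39, 30, 30), (39, 30, 32), (39, 30, 38), (39, 30, 4), (39, 32, 30), (39, 32, 32), (39, 32, 38), (39, 32, 4), (39, 34, 30), (39, 34, 32), (39, 34, 38), (39, 34, 4)}.
Joining (Order ⨝ Catalog) and Supplier on pid yields {(11, 7, 29, 19, Pat), (11, 7, 29, 25, Bo), (11, 9, 29, 19, Pat), (11, 9, 29, 25, Bo), (12, 1, 29, 19, Pat), (12, 1, 29, 25, Bo), (12, 25, 29, 19, Pat), (12, 25, 29, 25, Bo), (12, 9, 29, 19, Pat), (12, 9, 29, 25, Bo), (39, 30, 32, 1, Ned), (39, 30, 38, 17, Dee), (39, 30, 38, 30, Bo), (39, 32, 32, 1, Ned), (39, 32, 38, 17, Dee), (39, 32, 38, 30, Bo), (39, 34, 32, 1, Ned), (39, 34, 38, 17, Dee), (39, 34, 38, 30, Bo)}.
Apply σ_{sname ≠ Pat}; surviving tuples: {(11, 7, 29, 25, Bo), (11, 9, 29, 25, Bo), (12, 1, 29, 25, Bo), (12, 25, 29, 25, Bo), (12, 9, 29, 25, Bo), (39, 30, 32, 1, Ned), (39, 30, 38, 17, Dee), (39, 30, 38, 30, Bo), (39, 32, 32, 1, Ned), (39, 32, 38, 17, Dee), (39, 32, 38, 30, Bo), (39, 34, 32, 1, Ned), (39, 34, 38, 17, Dee), (39, 34, 38, 30, Bo)}
π[qty, sname]: project onto (qty, sname) (1 duplicate(s) eliminated) → {(1, Bo), (25, Bo), (30, Bo), (30, Dee), (30, Ned), (32, Bo), (32, Dee), (32, Ned), (34, Bo), (34, Dee), (34, Ned), (7, Bo), (9, Bo)}
Apply σ_{sname = Bo}; surviving tuples: {(1, Bo), (25, Bo), (30, Bo), (32, Bo), (34, Bo), (7, Bo), (9, Bo)}
π[sname, qty]: project onto (sname, qty) → {(Bo, 1), (Bo, 25), (Bo, 30), (Bo, 32), (Bo, 34), (Bo, 7), (Bo, 9)}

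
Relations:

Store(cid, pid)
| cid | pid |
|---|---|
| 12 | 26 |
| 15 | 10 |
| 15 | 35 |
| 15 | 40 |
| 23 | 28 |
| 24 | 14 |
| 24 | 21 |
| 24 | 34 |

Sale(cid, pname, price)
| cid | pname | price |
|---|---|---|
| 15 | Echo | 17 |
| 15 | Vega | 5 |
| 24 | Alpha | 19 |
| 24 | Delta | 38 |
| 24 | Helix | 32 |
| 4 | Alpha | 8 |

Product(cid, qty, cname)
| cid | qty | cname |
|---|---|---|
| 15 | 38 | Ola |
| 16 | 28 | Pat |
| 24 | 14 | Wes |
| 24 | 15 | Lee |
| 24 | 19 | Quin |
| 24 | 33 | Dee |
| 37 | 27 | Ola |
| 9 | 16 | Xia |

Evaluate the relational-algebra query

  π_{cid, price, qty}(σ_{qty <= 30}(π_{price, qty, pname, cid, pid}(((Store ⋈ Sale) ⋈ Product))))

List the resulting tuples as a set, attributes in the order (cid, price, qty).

Natural join on cid: {(15, 10, Echo, 17), (15, 10, Vega, 5), (15, 35, Echo, 17), (15, 35, Vega, 5), (15, 40, Echo, 17), (15, 40, Vega, 5), (24, 14, Alpha, 19), (24, 14, Delta, 38), (24, 14, Helix, 32), (24, 21, Alpha, 19), (24, 21, Delta, 38), (24, 21, Helix, 32), (24, 34, Alpha, 19), (24, 34, Delta, 38), (24, 34, Helix, 32)}
Natural join on cid: {(15, 10, Echo, 17, 38, Ola), (15, 10, Vega, 5, 38, Ola), (15, 35, Echo, 17, 38, Ola), (15, 35, Vega, 5, 38, Ola), (15, 40, Echo, 17, 38, Ola), (15, 40, Vega, 5, 38, Ola), (24, 14, Alpha, 19, 14, Wes), (24, 14, Alpha, 19, 15, Lee), (24, 14, Alpha, 19, 19, Quin), (24, 14, Alpha, 19, 33, Dee), (24, 14, Delta, 38, 14, Wes), (24, 14, Delta, 38, 15, Lee), (24, 14, Delta, 38, 19, Quin), (24, 14, Delta, 38, 33, Dee), (24, 14, Helix, 32, 14, Wes), (24, 14, Helix, 32, 15, Lee), (24, 14, Helix, 32, 19, Quin), (24, 14, Helix, 32, 33, Dee), (24, 21, Alpha, 19, 14, Wes), (24, 21, Alpha, 19, 15, Lee), (24, 21, Alpha, 19, 19, Quin), (24, 21, Alpha, 19, 33, Dee), (24, 21, Delta, 38, 14, Wes), (24, 21, Delta, 38, 15, Lee), (24, 21, Delta, 38, 19, Quin), (24, 21, Delta, 38, 33, Dee), (24, 21, Helix, 32, 14, Wes), (24, 21, Helix, 32, 15, Lee), (24, 21, Helix, 32, 19, Quin), (24, 21, Helix, 32, 33, Dee), (24, 34, Alpha, 19, 14, Wes), (24, 34, Alpha, 19, 15, Lee), (24, 34, Alpha, 19, 19, Quin), (24, 34, Alpha, 19, 33, Dee), (24, 34, Delta, 38, 14, Wes), (24, 34, Delta, 38, 15, Lee), (24, 34, Delta, 38, 19, Quin), (24, 34, Delta, 38, 33, Dee), (24, 34, Helix, 32, 14, Wes), (24, 34, Helix, 32, 15, Lee), (24, 34, Helix, 32, 19, Quin), (24, 34, Helix, 32, 33, Dee)}
π[price, qty, pname, cid, pid]: project onto (price, qty, pname, cid, pid) → {(17, 38, Echo, 15, 10), (17, 38, Echo, 15, 35), (17, 38, Echo, 15, 40), (19, 14, Alpha, 24, 14), (19, 14, Alpha, 24, 21), (19, 14, Alpha, 24, 34), (19, 15, Alpha, 24, 14), (19, 15, Alpha, 24, 21), (19, 15, Alpha, 24, 34), (19, 19, Alpha, 24, 14), (19, 19, Alpha, 24, 21), (19, 19, Alpha, 24, 34), (19, 33, Alpha, 24, 14), (19, 33, Alpha, 24, 21), (19, 33, Alpha, 24, 34), (32, 14, Helix, 24, 14), (32, 14, Helix, 24, 21), (32, 14, Helix, 24, 34), (32, 15, Helix, 24, 14), (32, 15, Helix, 24, 21), (32, 15, Helix, 24, 34), (32, 19, Helix, 24, 14), (32, 19, Helix, 24, 21), (32, 19, Helix, 24, 34), (32, 33, Helix, 24, 14), (32, 33, Helix, 24, 21), (32, 33, Helix, 24, 34), (38, 14, Delta, 24, 14), (38, 14, Delta, 24, 21), (38, 14, Delta, 24, 34), (38, 15, Delta, 24, 14), (38, 15, Delta, 24, 21), (38, 15, Delta, 24, 34), (38, 19, Delta, 24, 14), (38, 19, Delta, 24, 21), (38, 19, Delta, 24, 34), (38, 33, Delta, 24, 14), (38, 33, Delta, 24, 21), (38, 33, Delta, 24, 34), (5, 38, Vega, 15, 10), (5, 38, Vega, 15, 35), (5, 38, Vega, 15, 40)}
Selection qty <= 30: {(19, 14, Alpha, 24, 14), (19, 14, Alpha, 24, 21), (19, 14, Alpha, 24, 34), (19, 15, Alpha, 24, 14), (19, 15, Alpha, 24, 21), (19, 15, Alpha, 24, 34), (19, 19, Alpha, 24, 14), (19, 19, Alpha, 24, 21), (19, 19, Alpha, 24, 34), (32, 14, Helix, 24, 14), (32, 14, Helix, 24, 21), (32, 14, Helix, 24, 34), (32, 15, Helix, 24, 14), (32, 15, Helix, 24, 21), (32, 15, Helix, 24, 34), (32, 19, Helix, 24, 14), (32, 19, Helix, 24, 21), (32, 19, Helix, 24, 34), (38, 14, Delta, 24, 14), (38, 14, Delta, 24, 21), (38, 14, Delta, 24, 34), (38, 15, Delta, 24, 14), (38, 15, Delta, 24, 21), (38, 15, Delta, 24, 34), (38, 19, Delta, 24, 14), (38, 19, Delta, 24, 21), (38, 19, Delta, 24, 34)}
π[cid, price, qty]: project onto (cid, price, qty) (18 duplicate(s) eliminated) → {(24, 19, 14), (24, 19, 15), (24, 19, 19), (24, 32, 14), (24, 32, 15), (24, 32, 19), (24, 38, 14), (24, 38, 15), (24, 38, 19)}

{(24, 19, 14), (24, 19, 15), (24, 19, 19), (24, 32, 14), (24, 32, 15), (24, 32, 19), (24, 38, 14), (24, 38, 15), (24, 38, 19)}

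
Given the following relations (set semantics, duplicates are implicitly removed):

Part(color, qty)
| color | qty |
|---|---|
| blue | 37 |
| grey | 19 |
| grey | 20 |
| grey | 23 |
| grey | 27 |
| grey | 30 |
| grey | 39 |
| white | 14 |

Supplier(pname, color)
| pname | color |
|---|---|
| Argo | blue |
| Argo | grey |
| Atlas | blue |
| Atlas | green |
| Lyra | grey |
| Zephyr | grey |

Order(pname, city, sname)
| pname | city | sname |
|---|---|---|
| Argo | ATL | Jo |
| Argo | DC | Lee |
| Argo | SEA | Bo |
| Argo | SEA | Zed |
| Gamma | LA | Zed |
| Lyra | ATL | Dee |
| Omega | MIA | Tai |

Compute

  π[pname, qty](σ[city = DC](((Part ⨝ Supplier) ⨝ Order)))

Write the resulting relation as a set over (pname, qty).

{(Argo, 19), (Argo, 20), (Argo, 23), (Argo, 27), (Argo, 30), (Argo, 37), (Argo, 39)}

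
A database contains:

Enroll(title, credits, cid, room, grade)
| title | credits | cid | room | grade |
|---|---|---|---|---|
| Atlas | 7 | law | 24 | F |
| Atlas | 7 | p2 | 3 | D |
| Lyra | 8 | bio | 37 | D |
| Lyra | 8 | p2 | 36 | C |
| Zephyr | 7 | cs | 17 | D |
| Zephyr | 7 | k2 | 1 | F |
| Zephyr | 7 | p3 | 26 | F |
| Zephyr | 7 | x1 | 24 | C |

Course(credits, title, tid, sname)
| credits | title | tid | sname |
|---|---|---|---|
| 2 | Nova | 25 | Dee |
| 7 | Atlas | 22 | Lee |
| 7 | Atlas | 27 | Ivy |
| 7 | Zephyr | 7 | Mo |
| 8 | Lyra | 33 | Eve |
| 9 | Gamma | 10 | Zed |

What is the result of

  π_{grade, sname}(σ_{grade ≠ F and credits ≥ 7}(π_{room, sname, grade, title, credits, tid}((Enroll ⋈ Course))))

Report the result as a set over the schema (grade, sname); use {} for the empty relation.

Joining Enroll and Course on title, credits yields {(Atlas, 7, law, 24, F, 22, Lee), (Atlas, 7, law, 24, F, 27, Ivy), (Atlas, 7, p2, 3, D, 22, Lee), (Atlas, 7, p2, 3, D, 27, Ivy), (Lyra, 8, bio, 37, D, 33, Eve), (Lyra, 8, p2, 36, C, 33, Eve), (Zephyr, 7, cs, 17, D, 7, Mo), (Zephyr, 7, k2, 1, F, 7, Mo), (Zephyr, 7, p3, 26, F, 7, Mo), (Zephyr, 7, x1, 24, C, 7, Mo)}.
Projecting to room, sname, grade, title, credits, tid: {(1, Mo, F, Zephyr, 7, 7), (17, Mo, D, Zephyr, 7, 7), (24, Ivy, F, Atlas, 7, 27), (24, Lee, F, Atlas, 7, 22), (24, Mo, C, Zephyr, 7, 7), (26, Mo, F, Zephyr, 7, 7), (3, Ivy, D, Atlas, 7, 27), (3, Lee, D, Atlas, 7, 22), (36, Eve, C, Lyra, 8, 33), (37, Eve, D, Lyra, 8, 33)}
Apply σ_{grade ≠ F and credits ≥ 7}; surviving tuples: {(17, Mo, D, Zephyr, 7, 7), (24, Mo, C, Zephyr, 7, 7), (3, Ivy, D, Atlas, 7, 27), (3, Lee, D, Atlas, 7, 22), (36, Eve, C, Lyra, 8, 33), (37, Eve, D, Lyra, 8, 33)}
Projecting to grade, sname: {(C, Eve), (C, Mo), (D, Eve), (D, Ivy), (D, Lee), (D, Mo)}

{(C, Eve), (C, Mo), (D, Eve), (D, Ivy), (D, Lee), (D, Mo)}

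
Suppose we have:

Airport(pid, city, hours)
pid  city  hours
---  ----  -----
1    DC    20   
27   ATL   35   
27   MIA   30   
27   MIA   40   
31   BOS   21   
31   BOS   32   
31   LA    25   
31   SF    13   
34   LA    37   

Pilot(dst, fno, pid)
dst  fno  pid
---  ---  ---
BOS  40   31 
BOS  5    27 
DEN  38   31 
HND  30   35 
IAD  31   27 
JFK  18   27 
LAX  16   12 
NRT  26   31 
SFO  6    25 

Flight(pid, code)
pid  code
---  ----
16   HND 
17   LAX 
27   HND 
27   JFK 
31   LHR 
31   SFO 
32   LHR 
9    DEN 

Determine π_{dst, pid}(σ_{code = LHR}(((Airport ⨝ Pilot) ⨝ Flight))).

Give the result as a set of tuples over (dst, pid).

{(BOS, 31), (DEN, 31), (NRT, 31)}

Airport ⋈ Pilot (natural join on pid): {(27, ATL, 35, BOS, 5), (27, ATL, 35, IAD, 31), (27, ATL, 35, JFK, 18), (27, MIA, 30, BOS, 5), (27, MIA, 30, IAD, 31), (27, MIA, 30, JFK, 18), (27, MIA, 40, BOS, 5), (27, MIA, 40, IAD, 31), (27, MIA, 40, JFK, 18), (31, BOS, 21, BOS, 40), (31, BOS, 21, DEN, 38), (31, BOS, 21, NRT, 26), (31, BOS, 32, BOS, 40), (31, BOS, 32, DEN, 38), (31, BOS, 32, NRT, 26), (31, LA, 25, BOS, 40), (31, LA, 25, DEN, 38), (31, LA, 25, NRT, 26), (31, SF, 13, BOS, 40), (31, SF, 13, DEN, 38), (31, SF, 13, NRT, 26)}
(Airport ⨝ Pilot) ⋈ Flight (natural join on pid): {(27, ATL, 35, BOS, 5, HND), (27, ATL, 35, BOS, 5, JFK), (27, ATL, 35, IAD, 31, HND), (27, ATL, 35, IAD, 31, JFK), (27, ATL, 35, JFK, 18, HND), (27, ATL, 35, JFK, 18, JFK), (27, MIA, 30, BOS, 5, HND), (27, MIA, 30, BOS, 5, JFK), (27, MIA, 30, IAD, 31, HND), (27, MIA, 30, IAD, 31, JFK), (27, MIA, 30, JFK, 18, HND), (27, MIA, 30, JFK, 18, JFK), (27, MIA, 40, BOS, 5, HND), (27, MIA, 40, BOS, 5, JFK), (27, MIA, 40, IAD, 31, HND), (27, MIA, 40, IAD, 31, JFK), (27, MIA, 40, JFK, 18, HND), (27, MIA, 40, JFK, 18, JFK), (31, BOS, 21, BOS, 40, LHR), (31, BOS, 21, BOS, 40, SFO), (31, BOS, 21, DEN, 38, LHR), (31, BOS, 21, DEN, 38, SFO), (31, BOS, 21, NRT, 26, LHR), (31, BOS, 21, NRT, 26, SFO), (31, BOS, 32, BOS, 40, LHR), (31, BOS, 32, BOS, 40, SFO), (31, BOS, 32, DEN, 38, LHR), (31, BOS, 32, DEN, 38, SFO), (31, BOS, 32, NRT, 26, LHR), (31, BOS, 32, NRT, 26, SFO), (31, LA, 25, BOS, 40, LHR), (31, LA, 25, BOS, 40, SFO), (31, LA, 25, DEN, 38, LHR), (31, LA, 25, DEN, 38, SFO), (31, LA, 25, NRT, 26, LHR), (31, LA, 25, NRT, 26, SFO), (31, SF, 13, BOS, 40, LHR), (31, SF, 13, BOS, 40, SFO), (31, SF, 13, DEN, 38, LHR), (31, SF, 13, DEN, 38, SFO), (31, SF, 13, NRT, 26, LHR), (31, SF, 13, NRT, 26, SFO)}
Selection code = LHR: {(31, BOS, 21, BOS, 40, LHR), (31, BOS, 21, DEN, 38, LHR), (31, BOS, 21, NRT, 26, LHR), (31, BOS, 32, BOS, 40, LHR), (31, BOS, 32, DEN, 38, LHR), (31, BOS, 32, NRT, 26, LHR), (31, LA, 25, BOS, 40, LHR), (31, LA, 25, DEN, 38, LHR), (31, LA, 25, NRT, 26, LHR), (31, SF, 13, BOS, 40, LHR), (31, SF, 13, DEN, 38, LHR), (31, SF, 13, NRT, 26, LHR)}
Projecting to dst, pid (9 duplicate(s) eliminated): {(BOS, 31), (DEN, 31), (NRT, 31)}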